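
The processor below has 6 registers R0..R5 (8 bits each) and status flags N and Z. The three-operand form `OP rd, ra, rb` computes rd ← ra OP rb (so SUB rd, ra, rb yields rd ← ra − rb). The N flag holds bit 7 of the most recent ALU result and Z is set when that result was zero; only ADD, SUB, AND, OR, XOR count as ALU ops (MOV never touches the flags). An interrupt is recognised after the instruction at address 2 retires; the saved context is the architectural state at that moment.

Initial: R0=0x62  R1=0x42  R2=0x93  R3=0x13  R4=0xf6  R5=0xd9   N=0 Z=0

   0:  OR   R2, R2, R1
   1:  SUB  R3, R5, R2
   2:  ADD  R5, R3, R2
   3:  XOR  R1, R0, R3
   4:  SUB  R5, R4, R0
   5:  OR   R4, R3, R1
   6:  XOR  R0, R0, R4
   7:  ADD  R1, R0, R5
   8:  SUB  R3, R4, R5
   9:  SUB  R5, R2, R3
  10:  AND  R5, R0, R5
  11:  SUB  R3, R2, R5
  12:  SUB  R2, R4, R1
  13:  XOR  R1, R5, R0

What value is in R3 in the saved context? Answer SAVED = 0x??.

after  0: R0=0x62 R1=0x42 R2=0xd3 R3=0x13 R4=0xf6 R5=0xd9  N=1 Z=0
after  1: R0=0x62 R1=0x42 R2=0xd3 R3=0x06 R4=0xf6 R5=0xd9  N=0 Z=0
after  2: R0=0x62 R1=0x42 R2=0xd3 R3=0x06 R4=0xf6 R5=0xd9  N=1 Z=0
-- IRQ taken; context saved, return-PC = 3 --

SAVED = 0x06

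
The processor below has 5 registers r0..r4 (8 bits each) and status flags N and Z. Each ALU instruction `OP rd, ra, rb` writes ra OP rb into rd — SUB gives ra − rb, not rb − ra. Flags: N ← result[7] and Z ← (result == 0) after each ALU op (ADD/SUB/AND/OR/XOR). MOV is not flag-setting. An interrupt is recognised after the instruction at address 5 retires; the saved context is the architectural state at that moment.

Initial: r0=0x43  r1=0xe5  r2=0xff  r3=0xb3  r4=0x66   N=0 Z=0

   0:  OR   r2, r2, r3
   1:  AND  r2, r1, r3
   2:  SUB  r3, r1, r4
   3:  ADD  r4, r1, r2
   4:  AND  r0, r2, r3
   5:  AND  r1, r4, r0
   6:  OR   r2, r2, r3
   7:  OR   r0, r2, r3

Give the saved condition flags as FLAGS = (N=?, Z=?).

FLAGS = (N=0, Z=1)

after  0: r0=0x43 r1=0xe5 r2=0xff r3=0xb3 r4=0x66  N=1 Z=0
after  1: r0=0x43 r1=0xe5 r2=0xa1 r3=0xb3 r4=0x66  N=1 Z=0
after  2: r0=0x43 r1=0xe5 r2=0xa1 r3=0x7f r4=0x66  N=0 Z=0
after  3: r0=0x43 r1=0xe5 r2=0xa1 r3=0x7f r4=0x86  N=1 Z=0
after  4: r0=0x21 r1=0xe5 r2=0xa1 r3=0x7f r4=0x86  N=0 Z=0
after  5: r0=0x21 r1=0x00 r2=0xa1 r3=0x7f r4=0x86  N=0 Z=1
-- IRQ taken; context saved, return-PC = 6 --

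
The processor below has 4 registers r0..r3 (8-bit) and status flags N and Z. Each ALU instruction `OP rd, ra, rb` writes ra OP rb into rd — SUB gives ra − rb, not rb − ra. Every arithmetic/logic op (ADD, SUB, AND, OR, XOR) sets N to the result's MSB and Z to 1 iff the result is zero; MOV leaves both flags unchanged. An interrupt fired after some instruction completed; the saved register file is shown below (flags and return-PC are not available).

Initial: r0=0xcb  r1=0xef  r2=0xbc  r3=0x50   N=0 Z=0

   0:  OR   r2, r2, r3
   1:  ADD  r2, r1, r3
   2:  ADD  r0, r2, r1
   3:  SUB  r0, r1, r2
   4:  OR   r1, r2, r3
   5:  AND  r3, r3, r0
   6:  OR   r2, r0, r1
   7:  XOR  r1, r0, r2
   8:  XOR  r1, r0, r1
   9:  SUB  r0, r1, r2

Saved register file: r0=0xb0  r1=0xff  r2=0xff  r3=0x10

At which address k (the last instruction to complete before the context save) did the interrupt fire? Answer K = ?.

after  0: r0=0xcb r1=0xef r2=0xfc r3=0x50  N=1 Z=0
after  1: r0=0xcb r1=0xef r2=0x3f r3=0x50  N=0 Z=0
after  2: r0=0x2e r1=0xef r2=0x3f r3=0x50  N=0 Z=0
after  3: r0=0xb0 r1=0xef r2=0x3f r3=0x50  N=1 Z=0
after  4: r0=0xb0 r1=0x7f r2=0x3f r3=0x50  N=0 Z=0
after  5: r0=0xb0 r1=0x7f r2=0x3f r3=0x10  N=0 Z=0
after  6: r0=0xb0 r1=0x7f r2=0xff r3=0x10  N=1 Z=0
after  7: r0=0xb0 r1=0x4f r2=0xff r3=0x10  N=0 Z=0
after  8: r0=0xb0 r1=0xff r2=0xff r3=0x10  N=1 Z=0
-- IRQ taken; context saved, return-PC = 9 --

K = 8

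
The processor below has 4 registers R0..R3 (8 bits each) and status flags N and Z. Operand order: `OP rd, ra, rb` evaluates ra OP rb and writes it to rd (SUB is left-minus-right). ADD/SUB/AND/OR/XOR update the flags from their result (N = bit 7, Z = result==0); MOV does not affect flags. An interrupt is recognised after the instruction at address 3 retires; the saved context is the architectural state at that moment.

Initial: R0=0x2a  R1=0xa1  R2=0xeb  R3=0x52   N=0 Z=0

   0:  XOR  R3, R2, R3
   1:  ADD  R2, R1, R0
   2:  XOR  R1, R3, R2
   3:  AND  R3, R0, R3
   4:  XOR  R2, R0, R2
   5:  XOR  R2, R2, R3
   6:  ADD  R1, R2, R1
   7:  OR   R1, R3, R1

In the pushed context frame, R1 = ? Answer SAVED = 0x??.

SAVED = 0x72

after  0: R0=0x2a R1=0xa1 R2=0xeb R3=0xb9  N=1 Z=0
after  1: R0=0x2a R1=0xa1 R2=0xcb R3=0xb9  N=1 Z=0
after  2: R0=0x2a R1=0x72 R2=0xcb R3=0xb9  N=0 Z=0
after  3: R0=0x2a R1=0x72 R2=0xcb R3=0x28  N=0 Z=0
-- IRQ taken; context saved, return-PC = 4 --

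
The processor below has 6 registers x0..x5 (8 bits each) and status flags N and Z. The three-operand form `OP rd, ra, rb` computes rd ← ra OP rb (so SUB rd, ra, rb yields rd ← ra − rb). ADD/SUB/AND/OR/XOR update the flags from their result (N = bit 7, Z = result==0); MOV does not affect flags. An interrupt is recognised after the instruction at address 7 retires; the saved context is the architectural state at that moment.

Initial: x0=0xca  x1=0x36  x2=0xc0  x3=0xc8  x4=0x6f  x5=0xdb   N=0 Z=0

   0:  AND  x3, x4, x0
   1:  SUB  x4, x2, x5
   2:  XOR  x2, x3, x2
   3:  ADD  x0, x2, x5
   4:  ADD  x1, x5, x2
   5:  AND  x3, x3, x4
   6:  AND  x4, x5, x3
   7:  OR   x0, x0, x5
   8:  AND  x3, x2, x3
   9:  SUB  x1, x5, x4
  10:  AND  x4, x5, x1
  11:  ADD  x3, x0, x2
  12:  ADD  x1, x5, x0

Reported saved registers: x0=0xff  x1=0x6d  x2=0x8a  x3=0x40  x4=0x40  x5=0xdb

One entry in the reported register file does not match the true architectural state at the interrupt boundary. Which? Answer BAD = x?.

BAD = x1

after  0: x0=0xca x1=0x36 x2=0xc0 x3=0x4a x4=0x6f x5=0xdb  N=0 Z=0
after  1: x0=0xca x1=0x36 x2=0xc0 x3=0x4a x4=0xe5 x5=0xdb  N=1 Z=0
after  2: x0=0xca x1=0x36 x2=0x8a x3=0x4a x4=0xe5 x5=0xdb  N=1 Z=0
after  3: x0=0x65 x1=0x36 x2=0x8a x3=0x4a x4=0xe5 x5=0xdb  N=0 Z=0
after  4: x0=0x65 x1=0x65 x2=0x8a x3=0x4a x4=0xe5 x5=0xdb  N=0 Z=0
after  5: x0=0x65 x1=0x65 x2=0x8a x3=0x40 x4=0xe5 x5=0xdb  N=0 Z=0
after  6: x0=0x65 x1=0x65 x2=0x8a x3=0x40 x4=0x40 x5=0xdb  N=0 Z=0
after  7: x0=0xff x1=0x65 x2=0x8a x3=0x40 x4=0x40 x5=0xdb  N=1 Z=0
-- IRQ taken; context saved, return-PC = 8 --
mismatch: x1: reported 0x6d vs actual 0x65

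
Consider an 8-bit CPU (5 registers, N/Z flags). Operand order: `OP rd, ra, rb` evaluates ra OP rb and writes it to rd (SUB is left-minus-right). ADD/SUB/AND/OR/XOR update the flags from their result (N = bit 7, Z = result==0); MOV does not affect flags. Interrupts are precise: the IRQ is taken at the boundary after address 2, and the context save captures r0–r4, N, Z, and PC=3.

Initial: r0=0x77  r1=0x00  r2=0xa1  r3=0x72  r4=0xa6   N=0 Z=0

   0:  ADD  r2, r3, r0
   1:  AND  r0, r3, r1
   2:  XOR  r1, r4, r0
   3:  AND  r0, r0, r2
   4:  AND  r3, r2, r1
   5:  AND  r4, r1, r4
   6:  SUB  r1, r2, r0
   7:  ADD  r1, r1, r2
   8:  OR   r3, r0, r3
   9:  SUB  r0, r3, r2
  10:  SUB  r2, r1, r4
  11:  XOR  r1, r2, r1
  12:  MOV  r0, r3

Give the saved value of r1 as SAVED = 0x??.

after  0: r0=0x77 r1=0x00 r2=0xe9 r3=0x72 r4=0xa6  N=1 Z=0
after  1: r0=0x00 r1=0x00 r2=0xe9 r3=0x72 r4=0xa6  N=0 Z=1
after  2: r0=0x00 r1=0xa6 r2=0xe9 r3=0x72 r4=0xa6  N=1 Z=0
-- IRQ taken; context saved, return-PC = 3 --

SAVED = 0xa6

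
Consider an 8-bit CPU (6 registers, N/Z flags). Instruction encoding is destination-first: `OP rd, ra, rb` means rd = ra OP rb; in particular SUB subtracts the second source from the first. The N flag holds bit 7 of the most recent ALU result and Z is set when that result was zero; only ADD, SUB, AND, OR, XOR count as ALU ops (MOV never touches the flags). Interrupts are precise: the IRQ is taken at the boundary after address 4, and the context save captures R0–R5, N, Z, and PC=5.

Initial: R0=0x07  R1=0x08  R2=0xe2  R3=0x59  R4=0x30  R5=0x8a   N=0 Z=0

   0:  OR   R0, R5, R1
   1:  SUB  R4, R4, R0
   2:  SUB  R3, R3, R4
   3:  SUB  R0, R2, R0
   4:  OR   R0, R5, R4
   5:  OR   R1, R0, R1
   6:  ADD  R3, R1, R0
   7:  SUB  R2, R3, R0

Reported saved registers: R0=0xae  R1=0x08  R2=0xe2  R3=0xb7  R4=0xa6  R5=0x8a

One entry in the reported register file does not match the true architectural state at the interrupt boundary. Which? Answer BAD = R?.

after  0: R0=0x8a R1=0x08 R2=0xe2 R3=0x59 R4=0x30 R5=0x8a  N=1 Z=0
after  1: R0=0x8a R1=0x08 R2=0xe2 R3=0x59 R4=0xa6 R5=0x8a  N=1 Z=0
after  2: R0=0x8a R1=0x08 R2=0xe2 R3=0xb3 R4=0xa6 R5=0x8a  N=1 Z=0
after  3: R0=0x58 R1=0x08 R2=0xe2 R3=0xb3 R4=0xa6 R5=0x8a  N=0 Z=0
after  4: R0=0xae R1=0x08 R2=0xe2 R3=0xb3 R4=0xa6 R5=0x8a  N=1 Z=0
-- IRQ taken; context saved, return-PC = 5 --
mismatch: R3: reported 0xb7 vs actual 0xb3

BAD = R3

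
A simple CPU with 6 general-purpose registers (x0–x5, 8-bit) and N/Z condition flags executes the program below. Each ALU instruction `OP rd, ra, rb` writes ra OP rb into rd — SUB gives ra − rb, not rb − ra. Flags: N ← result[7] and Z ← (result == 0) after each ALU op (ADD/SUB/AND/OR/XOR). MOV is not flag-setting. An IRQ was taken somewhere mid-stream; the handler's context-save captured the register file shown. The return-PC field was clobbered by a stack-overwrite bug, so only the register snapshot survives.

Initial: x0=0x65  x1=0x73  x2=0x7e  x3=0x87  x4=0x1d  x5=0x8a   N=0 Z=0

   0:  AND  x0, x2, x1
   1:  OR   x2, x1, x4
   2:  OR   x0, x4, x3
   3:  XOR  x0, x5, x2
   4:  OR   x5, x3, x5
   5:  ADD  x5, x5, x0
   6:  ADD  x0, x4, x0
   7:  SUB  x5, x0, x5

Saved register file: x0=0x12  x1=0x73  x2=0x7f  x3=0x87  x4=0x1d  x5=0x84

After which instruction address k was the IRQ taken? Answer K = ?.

K = 6

after  0: x0=0x72 x1=0x73 x2=0x7e x3=0x87 x4=0x1d x5=0x8a  N=0 Z=0
after  1: x0=0x72 x1=0x73 x2=0x7f x3=0x87 x4=0x1d x5=0x8a  N=0 Z=0
after  2: x0=0x9f x1=0x73 x2=0x7f x3=0x87 x4=0x1d x5=0x8a  N=1 Z=0
after  3: x0=0xf5 x1=0x73 x2=0x7f x3=0x87 x4=0x1d x5=0x8a  N=1 Z=0
after  4: x0=0xf5 x1=0x73 x2=0x7f x3=0x87 x4=0x1d x5=0x8f  N=1 Z=0
after  5: x0=0xf5 x1=0x73 x2=0x7f x3=0x87 x4=0x1d x5=0x84  N=1 Z=0
after  6: x0=0x12 x1=0x73 x2=0x7f x3=0x87 x4=0x1d x5=0x84  N=0 Z=0
-- IRQ taken; context saved, return-PC = 7 --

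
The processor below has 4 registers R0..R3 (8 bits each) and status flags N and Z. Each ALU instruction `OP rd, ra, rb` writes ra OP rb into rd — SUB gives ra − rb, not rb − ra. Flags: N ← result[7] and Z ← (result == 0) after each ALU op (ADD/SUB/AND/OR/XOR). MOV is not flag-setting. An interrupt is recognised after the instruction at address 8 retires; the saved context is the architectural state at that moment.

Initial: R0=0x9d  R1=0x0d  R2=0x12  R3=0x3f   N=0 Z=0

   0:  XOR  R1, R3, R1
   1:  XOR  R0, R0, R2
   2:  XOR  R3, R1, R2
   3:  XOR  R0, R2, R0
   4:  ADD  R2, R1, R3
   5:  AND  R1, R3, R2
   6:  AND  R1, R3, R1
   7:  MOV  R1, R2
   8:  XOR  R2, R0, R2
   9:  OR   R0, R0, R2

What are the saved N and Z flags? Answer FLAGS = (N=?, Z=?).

after  0: R0=0x9d R1=0x32 R2=0x12 R3=0x3f  N=0 Z=0
after  1: R0=0x8f R1=0x32 R2=0x12 R3=0x3f  N=1 Z=0
after  2: R0=0x8f R1=0x32 R2=0x12 R3=0x20  N=0 Z=0
after  3: R0=0x9d R1=0x32 R2=0x12 R3=0x20  N=1 Z=0
after  4: R0=0x9d R1=0x32 R2=0x52 R3=0x20  N=0 Z=0
after  5: R0=0x9d R1=0x00 R2=0x52 R3=0x20  N=0 Z=1
after  6: R0=0x9d R1=0x00 R2=0x52 R3=0x20  N=0 Z=1
after  7: R0=0x9d R1=0x52 R2=0x52 R3=0x20  N=0 Z=1
after  8: R0=0x9d R1=0x52 R2=0xcf R3=0x20  N=1 Z=0
-- IRQ taken; context saved, return-PC = 9 --

FLAGS = (N=1, Z=0)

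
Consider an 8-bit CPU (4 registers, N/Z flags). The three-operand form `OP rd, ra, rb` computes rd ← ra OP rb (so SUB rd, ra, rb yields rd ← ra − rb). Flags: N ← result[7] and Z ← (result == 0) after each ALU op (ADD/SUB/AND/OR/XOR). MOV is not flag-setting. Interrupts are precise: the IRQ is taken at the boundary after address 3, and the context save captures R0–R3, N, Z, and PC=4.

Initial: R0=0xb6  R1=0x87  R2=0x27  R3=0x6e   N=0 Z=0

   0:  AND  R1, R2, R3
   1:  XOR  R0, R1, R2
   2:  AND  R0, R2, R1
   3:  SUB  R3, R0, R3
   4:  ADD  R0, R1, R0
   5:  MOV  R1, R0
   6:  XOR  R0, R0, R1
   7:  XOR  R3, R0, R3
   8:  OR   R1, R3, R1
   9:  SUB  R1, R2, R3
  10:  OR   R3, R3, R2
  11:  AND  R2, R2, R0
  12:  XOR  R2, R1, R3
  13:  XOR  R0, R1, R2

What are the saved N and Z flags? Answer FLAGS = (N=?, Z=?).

FLAGS = (N=1, Z=0)

after  0: R0=0xb6 R1=0x26 R2=0x27 R3=0x6e  N=0 Z=0
after  1: R0=0x01 R1=0x26 R2=0x27 R3=0x6e  N=0 Z=0
after  2: R0=0x26 R1=0x26 R2=0x27 R3=0x6e  N=0 Z=0
after  3: R0=0x26 R1=0x26 R2=0x27 R3=0xb8  N=1 Z=0
-- IRQ taken; context saved, return-PC = 4 --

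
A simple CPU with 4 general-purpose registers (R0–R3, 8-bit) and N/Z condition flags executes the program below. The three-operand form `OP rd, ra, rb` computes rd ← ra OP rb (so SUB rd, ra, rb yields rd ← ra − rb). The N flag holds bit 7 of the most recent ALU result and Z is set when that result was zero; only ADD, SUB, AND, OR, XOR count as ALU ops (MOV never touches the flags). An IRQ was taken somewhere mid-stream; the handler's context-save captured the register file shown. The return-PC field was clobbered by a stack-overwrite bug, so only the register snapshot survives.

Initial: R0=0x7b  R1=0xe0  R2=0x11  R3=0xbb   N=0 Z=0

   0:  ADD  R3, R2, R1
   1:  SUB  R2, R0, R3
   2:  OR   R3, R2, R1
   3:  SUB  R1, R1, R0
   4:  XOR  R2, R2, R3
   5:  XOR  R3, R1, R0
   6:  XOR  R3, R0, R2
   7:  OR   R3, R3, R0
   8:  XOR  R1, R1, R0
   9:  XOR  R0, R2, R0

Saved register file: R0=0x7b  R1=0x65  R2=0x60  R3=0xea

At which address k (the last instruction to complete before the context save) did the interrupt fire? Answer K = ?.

K = 4

after  0: R0=0x7b R1=0xe0 R2=0x11 R3=0xf1  N=1 Z=0
after  1: R0=0x7b R1=0xe0 R2=0x8a R3=0xf1  N=1 Z=0
after  2: R0=0x7b R1=0xe0 R2=0x8a R3=0xea  N=1 Z=0
after  3: R0=0x7b R1=0x65 R2=0x8a R3=0xea  N=0 Z=0
after  4: R0=0x7b R1=0x65 R2=0x60 R3=0xea  N=0 Z=0
-- IRQ taken; context saved, return-PC = 5 --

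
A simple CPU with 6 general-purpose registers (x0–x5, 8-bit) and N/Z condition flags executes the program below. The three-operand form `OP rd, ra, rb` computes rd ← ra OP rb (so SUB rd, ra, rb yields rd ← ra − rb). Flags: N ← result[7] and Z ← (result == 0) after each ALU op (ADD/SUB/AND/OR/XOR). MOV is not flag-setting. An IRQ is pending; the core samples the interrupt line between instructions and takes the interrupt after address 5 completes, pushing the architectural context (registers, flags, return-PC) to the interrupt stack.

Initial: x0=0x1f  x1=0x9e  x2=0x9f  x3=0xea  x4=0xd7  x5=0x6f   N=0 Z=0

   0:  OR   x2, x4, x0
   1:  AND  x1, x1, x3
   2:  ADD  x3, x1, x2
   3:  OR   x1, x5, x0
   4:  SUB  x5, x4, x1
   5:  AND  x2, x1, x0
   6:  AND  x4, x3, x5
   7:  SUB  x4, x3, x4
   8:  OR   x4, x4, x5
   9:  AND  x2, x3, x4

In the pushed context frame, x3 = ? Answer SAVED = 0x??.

SAVED = 0x69

after  0: x0=0x1f x1=0x9e x2=0xdf x3=0xea x4=0xd7 x5=0x6f  N=1 Z=0
after  1: x0=0x1f x1=0x8a x2=0xdf x3=0xea x4=0xd7 x5=0x6f  N=1 Z=0
after  2: x0=0x1f x1=0x8a x2=0xdf x3=0x69 x4=0xd7 x5=0x6f  N=0 Z=0
after  3: x0=0x1f x1=0x7f x2=0xdf x3=0x69 x4=0xd7 x5=0x6f  N=0 Z=0
after  4: x0=0x1f x1=0x7f x2=0xdf x3=0x69 x4=0xd7 x5=0x58  N=0 Z=0
after  5: x0=0x1f x1=0x7f x2=0x1f x3=0x69 x4=0xd7 x5=0x58  N=0 Z=0
-- IRQ taken; context saved, return-PC = 6 --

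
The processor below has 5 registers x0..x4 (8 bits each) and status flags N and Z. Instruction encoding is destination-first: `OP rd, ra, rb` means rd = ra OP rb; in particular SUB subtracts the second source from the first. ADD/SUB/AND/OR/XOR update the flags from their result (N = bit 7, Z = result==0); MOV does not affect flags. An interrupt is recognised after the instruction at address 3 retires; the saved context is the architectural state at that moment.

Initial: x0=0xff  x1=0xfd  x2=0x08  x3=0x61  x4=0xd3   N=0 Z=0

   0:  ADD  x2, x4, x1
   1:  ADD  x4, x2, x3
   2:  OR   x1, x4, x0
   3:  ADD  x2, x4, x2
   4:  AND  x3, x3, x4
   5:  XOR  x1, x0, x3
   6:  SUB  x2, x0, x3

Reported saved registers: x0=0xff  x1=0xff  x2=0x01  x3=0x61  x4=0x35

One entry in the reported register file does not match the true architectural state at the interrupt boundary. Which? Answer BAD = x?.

BAD = x4

after  0: x0=0xff x1=0xfd x2=0xd0 x3=0x61 x4=0xd3  N=1 Z=0
after  1: x0=0xff x1=0xfd x2=0xd0 x3=0x61 x4=0x31  N=0 Z=0
after  2: x0=0xff x1=0xff x2=0xd0 x3=0x61 x4=0x31  N=1 Z=0
after  3: x0=0xff x1=0xff x2=0x01 x3=0x61 x4=0x31  N=0 Z=0
-- IRQ taken; context saved, return-PC = 4 --
mismatch: x4: reported 0x35 vs actual 0x31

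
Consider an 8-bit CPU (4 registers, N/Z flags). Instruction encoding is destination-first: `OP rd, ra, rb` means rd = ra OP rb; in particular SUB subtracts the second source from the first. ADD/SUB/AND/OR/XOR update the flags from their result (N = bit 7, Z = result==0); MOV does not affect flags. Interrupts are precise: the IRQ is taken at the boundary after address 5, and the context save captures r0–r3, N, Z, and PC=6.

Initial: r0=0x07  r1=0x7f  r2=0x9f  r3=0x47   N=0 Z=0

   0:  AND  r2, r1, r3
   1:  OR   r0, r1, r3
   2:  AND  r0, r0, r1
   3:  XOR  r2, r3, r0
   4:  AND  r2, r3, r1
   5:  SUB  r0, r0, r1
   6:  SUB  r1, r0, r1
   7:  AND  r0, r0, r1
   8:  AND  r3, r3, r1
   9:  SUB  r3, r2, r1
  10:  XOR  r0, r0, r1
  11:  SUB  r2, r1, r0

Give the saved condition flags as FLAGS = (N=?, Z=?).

FLAGS = (N=0, Z=1)

after  0: r0=0x07 r1=0x7f r2=0x47 r3=0x47  N=0 Z=0
after  1: r0=0x7f r1=0x7f r2=0x47 r3=0x47  N=0 Z=0
after  2: r0=0x7f r1=0x7f r2=0x47 r3=0x47  N=0 Z=0
after  3: r0=0x7f r1=0x7f r2=0x38 r3=0x47  N=0 Z=0
after  4: r0=0x7f r1=0x7f r2=0x47 r3=0x47  N=0 Z=0
after  5: r0=0x00 r1=0x7f r2=0x47 r3=0x47  N=0 Z=1
-- IRQ taken; context saved, return-PC = 6 --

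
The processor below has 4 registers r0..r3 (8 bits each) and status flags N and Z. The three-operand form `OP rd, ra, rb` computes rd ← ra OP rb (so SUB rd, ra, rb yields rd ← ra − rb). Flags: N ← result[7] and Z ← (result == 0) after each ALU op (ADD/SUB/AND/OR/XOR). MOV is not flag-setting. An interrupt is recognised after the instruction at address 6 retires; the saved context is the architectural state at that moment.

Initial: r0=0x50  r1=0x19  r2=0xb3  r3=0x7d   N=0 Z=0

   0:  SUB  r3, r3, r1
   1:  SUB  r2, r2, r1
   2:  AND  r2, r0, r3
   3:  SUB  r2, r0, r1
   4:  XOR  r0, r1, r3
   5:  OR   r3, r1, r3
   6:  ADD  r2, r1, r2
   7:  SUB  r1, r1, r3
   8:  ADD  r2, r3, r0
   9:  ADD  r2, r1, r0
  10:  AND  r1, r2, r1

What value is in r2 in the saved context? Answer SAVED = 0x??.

after  0: r0=0x50 r1=0x19 r2=0xb3 r3=0x64  N=0 Z=0
after  1: r0=0x50 r1=0x19 r2=0x9a r3=0x64  N=1 Z=0
after  2: r0=0x50 r1=0x19 r2=0x40 r3=0x64  N=0 Z=0
after  3: r0=0x50 r1=0x19 r2=0x37 r3=0x64  N=0 Z=0
after  4: r0=0x7d r1=0x19 r2=0x37 r3=0x64  N=0 Z=0
after  5: r0=0x7d r1=0x19 r2=0x37 r3=0x7d  N=0 Z=0
after  6: r0=0x7d r1=0x19 r2=0x50 r3=0x7d  N=0 Z=0
-- IRQ taken; context saved, return-PC = 7 --

SAVED = 0x50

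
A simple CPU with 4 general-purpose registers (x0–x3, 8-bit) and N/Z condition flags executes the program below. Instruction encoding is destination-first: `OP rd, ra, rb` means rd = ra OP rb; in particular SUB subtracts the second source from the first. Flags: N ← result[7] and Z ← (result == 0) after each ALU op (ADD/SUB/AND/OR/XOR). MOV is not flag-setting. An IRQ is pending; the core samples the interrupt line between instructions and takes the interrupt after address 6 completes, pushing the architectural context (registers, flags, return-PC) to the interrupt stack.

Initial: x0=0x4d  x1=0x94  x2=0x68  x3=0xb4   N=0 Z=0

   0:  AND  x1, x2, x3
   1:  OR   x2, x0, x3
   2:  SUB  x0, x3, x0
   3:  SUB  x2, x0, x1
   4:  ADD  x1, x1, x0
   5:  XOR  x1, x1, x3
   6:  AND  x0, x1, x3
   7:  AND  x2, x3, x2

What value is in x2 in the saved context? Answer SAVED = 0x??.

SAVED = 0x47

after  0: x0=0x4d x1=0x20 x2=0x68 x3=0xb4  N=0 Z=0
after  1: x0=0x4d x1=0x20 x2=0xfd x3=0xb4  N=1 Z=0
after  2: x0=0x67 x1=0x20 x2=0xfd x3=0xb4  N=0 Z=0
after  3: x0=0x67 x1=0x20 x2=0x47 x3=0xb4  N=0 Z=0
after  4: x0=0x67 x1=0x87 x2=0x47 x3=0xb4  N=1 Z=0
after  5: x0=0x67 x1=0x33 x2=0x47 x3=0xb4  N=0 Z=0
after  6: x0=0x30 x1=0x33 x2=0x47 x3=0xb4  N=0 Z=0
-- IRQ taken; context saved, return-PC = 7 --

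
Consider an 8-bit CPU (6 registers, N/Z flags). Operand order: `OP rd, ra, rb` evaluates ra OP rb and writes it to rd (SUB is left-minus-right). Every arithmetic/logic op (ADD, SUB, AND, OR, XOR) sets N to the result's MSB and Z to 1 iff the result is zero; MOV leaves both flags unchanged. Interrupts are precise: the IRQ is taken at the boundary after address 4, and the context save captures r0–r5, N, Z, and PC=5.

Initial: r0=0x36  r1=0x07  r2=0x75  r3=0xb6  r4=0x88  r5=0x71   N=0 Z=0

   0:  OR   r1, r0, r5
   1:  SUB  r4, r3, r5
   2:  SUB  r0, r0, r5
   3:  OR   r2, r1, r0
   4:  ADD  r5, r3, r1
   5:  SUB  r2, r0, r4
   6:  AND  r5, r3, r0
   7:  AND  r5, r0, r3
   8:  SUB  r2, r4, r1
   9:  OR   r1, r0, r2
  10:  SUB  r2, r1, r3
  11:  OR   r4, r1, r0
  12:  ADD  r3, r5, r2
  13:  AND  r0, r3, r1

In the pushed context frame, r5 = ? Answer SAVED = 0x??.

after  0: r0=0x36 r1=0x77 r2=0x75 r3=0xb6 r4=0x88 r5=0x71  N=0 Z=0
after  1: r0=0x36 r1=0x77 r2=0x75 r3=0xb6 r4=0x45 r5=0x71  N=0 Z=0
after  2: r0=0xc5 r1=0x77 r2=0x75 r3=0xb6 r4=0x45 r5=0x71  N=1 Z=0
after  3: r0=0xc5 r1=0x77 r2=0xf7 r3=0xb6 r4=0x45 r5=0x71  N=1 Z=0
after  4: r0=0xc5 r1=0x77 r2=0xf7 r3=0xb6 r4=0x45 r5=0x2d  N=0 Z=0
-- IRQ taken; context saved, return-PC = 5 --

SAVED = 0x2d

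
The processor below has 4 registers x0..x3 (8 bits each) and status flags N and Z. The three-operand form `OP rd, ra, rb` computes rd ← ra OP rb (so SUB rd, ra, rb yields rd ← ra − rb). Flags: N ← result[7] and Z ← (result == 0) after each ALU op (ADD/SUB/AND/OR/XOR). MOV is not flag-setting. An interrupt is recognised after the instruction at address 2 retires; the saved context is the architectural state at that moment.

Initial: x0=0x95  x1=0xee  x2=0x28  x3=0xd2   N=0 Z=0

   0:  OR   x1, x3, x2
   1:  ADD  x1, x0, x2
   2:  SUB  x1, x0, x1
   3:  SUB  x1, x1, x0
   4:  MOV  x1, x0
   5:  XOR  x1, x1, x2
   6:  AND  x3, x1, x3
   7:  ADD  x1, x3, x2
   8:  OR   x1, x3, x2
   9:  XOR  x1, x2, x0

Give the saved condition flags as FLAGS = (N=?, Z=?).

FLAGS = (N=1, Z=0)

after  0: x0=0x95 x1=0xfa x2=0x28 x3=0xd2  N=1 Z=0
after  1: x0=0x95 x1=0xbd x2=0x28 x3=0xd2  N=1 Z=0
after  2: x0=0x95 x1=0xd8 x2=0x28 x3=0xd2  N=1 Z=0
-- IRQ taken; context saved, return-PC = 3 --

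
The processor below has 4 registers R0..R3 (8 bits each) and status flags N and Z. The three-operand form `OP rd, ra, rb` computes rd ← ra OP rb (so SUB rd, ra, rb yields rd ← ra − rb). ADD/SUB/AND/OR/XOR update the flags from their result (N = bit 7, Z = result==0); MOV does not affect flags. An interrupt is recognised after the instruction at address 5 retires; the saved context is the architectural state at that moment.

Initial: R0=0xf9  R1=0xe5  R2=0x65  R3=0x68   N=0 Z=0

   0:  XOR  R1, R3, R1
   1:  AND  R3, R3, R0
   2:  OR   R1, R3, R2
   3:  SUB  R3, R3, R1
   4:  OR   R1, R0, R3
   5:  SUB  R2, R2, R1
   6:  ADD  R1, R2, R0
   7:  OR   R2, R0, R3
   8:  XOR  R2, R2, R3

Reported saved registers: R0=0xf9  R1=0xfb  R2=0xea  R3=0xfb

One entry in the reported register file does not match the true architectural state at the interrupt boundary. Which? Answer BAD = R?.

BAD = R2

after  0: R0=0xf9 R1=0x8d R2=0x65 R3=0x68  N=1 Z=0
after  1: R0=0xf9 R1=0x8d R2=0x65 R3=0x68  N=0 Z=0
after  2: R0=0xf9 R1=0x6d R2=0x65 R3=0x68  N=0 Z=0
after  3: R0=0xf9 R1=0x6d R2=0x65 R3=0xfb  N=1 Z=0
after  4: R0=0xf9 R1=0xfb R2=0x65 R3=0xfb  N=1 Z=0
after  5: R0=0xf9 R1=0xfb R2=0x6a R3=0xfb  N=0 Z=0
-- IRQ taken; context saved, return-PC = 6 --
mismatch: R2: reported 0xea vs actual 0x6a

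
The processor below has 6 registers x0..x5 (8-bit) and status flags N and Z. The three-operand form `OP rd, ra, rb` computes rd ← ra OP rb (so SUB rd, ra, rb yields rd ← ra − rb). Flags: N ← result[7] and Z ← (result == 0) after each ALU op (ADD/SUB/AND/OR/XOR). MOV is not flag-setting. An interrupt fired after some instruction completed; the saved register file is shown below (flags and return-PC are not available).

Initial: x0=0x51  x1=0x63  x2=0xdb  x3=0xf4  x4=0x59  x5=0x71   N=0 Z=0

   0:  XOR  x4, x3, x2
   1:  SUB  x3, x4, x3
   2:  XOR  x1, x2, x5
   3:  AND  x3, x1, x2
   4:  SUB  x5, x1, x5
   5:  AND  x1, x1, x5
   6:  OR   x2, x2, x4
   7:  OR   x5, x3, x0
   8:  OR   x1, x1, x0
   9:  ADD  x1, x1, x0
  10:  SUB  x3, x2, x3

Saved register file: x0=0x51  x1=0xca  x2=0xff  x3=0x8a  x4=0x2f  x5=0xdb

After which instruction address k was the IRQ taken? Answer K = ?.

K = 9

after  0: x0=0x51 x1=0x63 x2=0xdb x3=0xf4 x4=0x2f x5=0x71  N=0 Z=0
after  1: x0=0x51 x1=0x63 x2=0xdb x3=0x3b x4=0x2f x5=0x71  N=0 Z=0
after  2: x0=0x51 x1=0xaa x2=0xdb x3=0x3b x4=0x2f x5=0x71  N=1 Z=0
after  3: x0=0x51 x1=0xaa x2=0xdb x3=0x8a x4=0x2f x5=0x71  N=1 Z=0
after  4: x0=0x51 x1=0xaa x2=0xdb x3=0x8a x4=0x2f x5=0x39  N=0 Z=0
after  5: x0=0x51 x1=0x28 x2=0xdb x3=0x8a x4=0x2f x5=0x39  N=0 Z=0
after  6: x0=0x51 x1=0x28 x2=0xff x3=0x8a x4=0x2f x5=0x39  N=1 Z=0
after  7: x0=0x51 x1=0x28 x2=0xff x3=0x8a x4=0x2f x5=0xdb  N=1 Z=0
after  8: x0=0x51 x1=0x79 x2=0xff x3=0x8a x4=0x2f x5=0xdb  N=0 Z=0
after  9: x0=0x51 x1=0xca x2=0xff x3=0x8a x4=0x2f x5=0xdb  N=1 Z=0
-- IRQ taken; context saved, return-PC = 10 --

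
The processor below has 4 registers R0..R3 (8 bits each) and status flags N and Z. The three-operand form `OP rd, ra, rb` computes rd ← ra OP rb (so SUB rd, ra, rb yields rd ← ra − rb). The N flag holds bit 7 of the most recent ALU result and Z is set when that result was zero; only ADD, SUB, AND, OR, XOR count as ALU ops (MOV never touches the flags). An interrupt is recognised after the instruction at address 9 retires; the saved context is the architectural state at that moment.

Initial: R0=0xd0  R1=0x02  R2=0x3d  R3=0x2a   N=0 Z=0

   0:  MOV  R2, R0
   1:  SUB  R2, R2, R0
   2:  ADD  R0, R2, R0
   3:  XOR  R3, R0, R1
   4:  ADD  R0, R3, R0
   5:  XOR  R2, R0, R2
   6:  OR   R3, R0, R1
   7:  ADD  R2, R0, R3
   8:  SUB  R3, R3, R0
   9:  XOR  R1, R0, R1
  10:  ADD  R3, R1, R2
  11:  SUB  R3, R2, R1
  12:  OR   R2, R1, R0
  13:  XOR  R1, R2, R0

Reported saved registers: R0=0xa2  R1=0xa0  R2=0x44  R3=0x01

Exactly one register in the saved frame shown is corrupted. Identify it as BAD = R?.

BAD = R3

after  0: R0=0xd0 R1=0x02 R2=0xd0 R3=0x2a  N=0 Z=0
after  1: R0=0xd0 R1=0x02 R2=0x00 R3=0x2a  N=0 Z=1
after  2: R0=0xd0 R1=0x02 R2=0x00 R3=0x2a  N=1 Z=0
after  3: R0=0xd0 R1=0x02 R2=0x00 R3=0xd2  N=1 Z=0
after  4: R0=0xa2 R1=0x02 R2=0x00 R3=0xd2  N=1 Z=0
after  5: R0=0xa2 R1=0x02 R2=0xa2 R3=0xd2  N=1 Z=0
after  6: R0=0xa2 R1=0x02 R2=0xa2 R3=0xa2  N=1 Z=0
after  7: R0=0xa2 R1=0x02 R2=0x44 R3=0xa2  N=0 Z=0
after  8: R0=0xa2 R1=0x02 R2=0x44 R3=0x00  N=0 Z=1
after  9: R0=0xa2 R1=0xa0 R2=0x44 R3=0x00  N=1 Z=0
-- IRQ taken; context saved, return-PC = 10 --
mismatch: R3: reported 0x01 vs actual 0x00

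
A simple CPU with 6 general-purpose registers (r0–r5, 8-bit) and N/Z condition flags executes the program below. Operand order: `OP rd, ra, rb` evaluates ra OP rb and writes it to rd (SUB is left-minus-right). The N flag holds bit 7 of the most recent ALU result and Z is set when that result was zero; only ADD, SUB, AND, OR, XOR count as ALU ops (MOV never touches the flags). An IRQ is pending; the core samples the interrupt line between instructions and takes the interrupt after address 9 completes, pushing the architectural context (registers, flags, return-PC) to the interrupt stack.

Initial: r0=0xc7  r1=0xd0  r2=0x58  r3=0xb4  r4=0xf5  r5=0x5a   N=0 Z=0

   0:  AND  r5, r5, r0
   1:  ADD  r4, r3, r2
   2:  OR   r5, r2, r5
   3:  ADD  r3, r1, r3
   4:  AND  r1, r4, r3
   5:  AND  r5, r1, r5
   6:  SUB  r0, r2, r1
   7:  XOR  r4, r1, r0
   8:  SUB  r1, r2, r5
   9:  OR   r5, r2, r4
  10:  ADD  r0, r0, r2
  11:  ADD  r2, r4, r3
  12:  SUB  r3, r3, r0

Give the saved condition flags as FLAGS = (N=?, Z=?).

FLAGS = (N=0, Z=0)

after  0: r0=0xc7 r1=0xd0 r2=0x58 r3=0xb4 r4=0xf5 r5=0x42  N=0 Z=0
after  1: r0=0xc7 r1=0xd0 r2=0x58 r3=0xb4 r4=0x0c r5=0x42  N=0 Z=0
after  2: r0=0xc7 r1=0xd0 r2=0x58 r3=0xb4 r4=0x0c r5=0x5a  N=0 Z=0
after  3: r0=0xc7 r1=0xd0 r2=0x58 r3=0x84 r4=0x0c r5=0x5a  N=1 Z=0
after  4: r0=0xc7 r1=0x04 r2=0x58 r3=0x84 r4=0x0c r5=0x5a  N=0 Z=0
after  5: r0=0xc7 r1=0x04 r2=0x58 r3=0x84 r4=0x0c r5=0x00  N=0 Z=1
after  6: r0=0x54 r1=0x04 r2=0x58 r3=0x84 r4=0x0c r5=0x00  N=0 Z=0
after  7: r0=0x54 r1=0x04 r2=0x58 r3=0x84 r4=0x50 r5=0x00  N=0 Z=0
after  8: r0=0x54 r1=0x58 r2=0x58 r3=0x84 r4=0x50 r5=0x00  N=0 Z=0
after  9: r0=0x54 r1=0x58 r2=0x58 r3=0x84 r4=0x50 r5=0x58  N=0 Z=0
-- IRQ taken; context saved, return-PC = 10 --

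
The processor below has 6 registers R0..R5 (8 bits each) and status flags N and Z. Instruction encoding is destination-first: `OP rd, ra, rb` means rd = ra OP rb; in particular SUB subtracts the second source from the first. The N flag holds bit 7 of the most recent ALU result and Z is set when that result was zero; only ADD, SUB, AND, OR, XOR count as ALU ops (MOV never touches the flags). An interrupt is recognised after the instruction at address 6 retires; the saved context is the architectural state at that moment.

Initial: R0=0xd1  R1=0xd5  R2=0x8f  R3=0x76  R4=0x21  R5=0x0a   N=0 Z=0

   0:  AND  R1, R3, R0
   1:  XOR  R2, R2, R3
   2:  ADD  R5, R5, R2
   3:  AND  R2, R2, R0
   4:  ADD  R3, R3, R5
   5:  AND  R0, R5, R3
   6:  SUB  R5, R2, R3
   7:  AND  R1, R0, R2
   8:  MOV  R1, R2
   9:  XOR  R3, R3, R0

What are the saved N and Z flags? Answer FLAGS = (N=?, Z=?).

after  0: R0=0xd1 R1=0x50 R2=0x8f R3=0x76 R4=0x21 R5=0x0a  N=0 Z=0
after  1: R0=0xd1 R1=0x50 R2=0xf9 R3=0x76 R4=0x21 R5=0x0a  N=1 Z=0
after  2: R0=0xd1 R1=0x50 R2=0xf9 R3=0x76 R4=0x21 R5=0x03  N=0 Z=0
after  3: R0=0xd1 R1=0x50 R2=0xd1 R3=0x76 R4=0x21 R5=0x03  N=1 Z=0
after  4: R0=0xd1 R1=0x50 R2=0xd1 R3=0x79 R4=0x21 R5=0x03  N=0 Z=0
after  5: R0=0x01 R1=0x50 R2=0xd1 R3=0x79 R4=0x21 R5=0x03  N=0 Z=0
after  6: R0=0x01 R1=0x50 R2=0xd1 R3=0x79 R4=0x21 R5=0x58  N=0 Z=0
-- IRQ taken; context saved, return-PC = 7 --

FLAGS = (N=0, Z=0)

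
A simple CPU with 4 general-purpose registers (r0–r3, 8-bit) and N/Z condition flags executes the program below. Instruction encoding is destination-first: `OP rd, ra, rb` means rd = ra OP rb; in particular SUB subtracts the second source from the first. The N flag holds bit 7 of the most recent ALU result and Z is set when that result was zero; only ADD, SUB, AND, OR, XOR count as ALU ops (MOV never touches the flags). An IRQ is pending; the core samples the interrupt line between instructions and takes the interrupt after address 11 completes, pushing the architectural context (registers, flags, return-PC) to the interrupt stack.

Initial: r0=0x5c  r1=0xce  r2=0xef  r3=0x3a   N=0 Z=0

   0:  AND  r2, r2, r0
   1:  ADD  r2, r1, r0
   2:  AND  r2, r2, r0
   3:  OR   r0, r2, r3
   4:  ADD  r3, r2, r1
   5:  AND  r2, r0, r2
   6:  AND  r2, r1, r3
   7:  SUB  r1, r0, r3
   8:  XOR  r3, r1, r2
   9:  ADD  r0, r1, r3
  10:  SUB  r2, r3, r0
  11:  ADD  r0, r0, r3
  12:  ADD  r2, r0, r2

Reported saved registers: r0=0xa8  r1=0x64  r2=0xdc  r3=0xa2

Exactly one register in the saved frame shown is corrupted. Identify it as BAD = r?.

BAD = r2

after  0: r0=0x5c r1=0xce r2=0x4c r3=0x3a  N=0 Z=0
after  1: r0=0x5c r1=0xce r2=0x2a r3=0x3a  N=0 Z=0
after  2: r0=0x5c r1=0xce r2=0x08 r3=0x3a  N=0 Z=0
after  3: r0=0x3a r1=0xce r2=0x08 r3=0x3a  N=0 Z=0
after  4: r0=0x3a r1=0xce r2=0x08 r3=0xd6  N=1 Z=0
after  5: r0=0x3a r1=0xce r2=0x08 r3=0xd6  N=0 Z=0
after  6: r0=0x3a r1=0xce r2=0xc6 r3=0xd6  N=1 Z=0
after  7: r0=0x3a r1=0x64 r2=0xc6 r3=0xd6  N=0 Z=0
after  8: r0=0x3a r1=0x64 r2=0xc6 r3=0xa2  N=1 Z=0
after  9: r0=0x06 r1=0x64 r2=0xc6 r3=0xa2  N=0 Z=0
after 10: r0=0x06 r1=0x64 r2=0x9c r3=0xa2  N=1 Z=0
after 11: r0=0xa8 r1=0x64 r2=0x9c r3=0xa2  N=1 Z=0
-- IRQ taken; context saved, return-PC = 12 --
mismatch: r2: reported 0xdc vs actual 0x9c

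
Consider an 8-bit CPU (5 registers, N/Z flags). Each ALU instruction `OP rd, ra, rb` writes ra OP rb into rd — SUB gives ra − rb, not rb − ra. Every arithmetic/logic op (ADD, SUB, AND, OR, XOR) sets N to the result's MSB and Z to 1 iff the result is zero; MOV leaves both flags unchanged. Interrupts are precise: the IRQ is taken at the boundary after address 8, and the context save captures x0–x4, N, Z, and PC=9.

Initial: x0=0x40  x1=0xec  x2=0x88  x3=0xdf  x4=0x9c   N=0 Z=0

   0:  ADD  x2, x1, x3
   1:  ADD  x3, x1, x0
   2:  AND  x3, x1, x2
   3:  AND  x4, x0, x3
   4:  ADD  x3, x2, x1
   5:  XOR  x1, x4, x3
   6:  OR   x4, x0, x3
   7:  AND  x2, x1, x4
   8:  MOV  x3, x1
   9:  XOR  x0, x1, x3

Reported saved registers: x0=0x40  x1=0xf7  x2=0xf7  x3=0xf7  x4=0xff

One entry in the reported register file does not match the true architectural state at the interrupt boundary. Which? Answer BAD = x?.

BAD = x4

after  0: x0=0x40 x1=0xec x2=0xcb x3=0xdf x4=0x9c  N=1 Z=0
after  1: x0=0x40 x1=0xec x2=0xcb x3=0x2c x4=0x9c  N=0 Z=0
after  2: x0=0x40 x1=0xec x2=0xcb x3=0xc8 x4=0x9c  N=1 Z=0
after  3: x0=0x40 x1=0xec x2=0xcb x3=0xc8 x4=0x40  N=0 Z=0
after  4: x0=0x40 x1=0xec x2=0xcb x3=0xb7 x4=0x40  N=1 Z=0
after  5: x0=0x40 x1=0xf7 x2=0xcb x3=0xb7 x4=0x40  N=1 Z=0
after  6: x0=0x40 x1=0xf7 x2=0xcb x3=0xb7 x4=0xf7  N=1 Z=0
after  7: x0=0x40 x1=0xf7 x2=0xf7 x3=0xb7 x4=0xf7  N=1 Z=0
after  8: x0=0x40 x1=0xf7 x2=0xf7 x3=0xf7 x4=0xf7  N=1 Z=0
-- IRQ taken; context saved, return-PC = 9 --
mismatch: x4: reported 0xff vs actual 0xf7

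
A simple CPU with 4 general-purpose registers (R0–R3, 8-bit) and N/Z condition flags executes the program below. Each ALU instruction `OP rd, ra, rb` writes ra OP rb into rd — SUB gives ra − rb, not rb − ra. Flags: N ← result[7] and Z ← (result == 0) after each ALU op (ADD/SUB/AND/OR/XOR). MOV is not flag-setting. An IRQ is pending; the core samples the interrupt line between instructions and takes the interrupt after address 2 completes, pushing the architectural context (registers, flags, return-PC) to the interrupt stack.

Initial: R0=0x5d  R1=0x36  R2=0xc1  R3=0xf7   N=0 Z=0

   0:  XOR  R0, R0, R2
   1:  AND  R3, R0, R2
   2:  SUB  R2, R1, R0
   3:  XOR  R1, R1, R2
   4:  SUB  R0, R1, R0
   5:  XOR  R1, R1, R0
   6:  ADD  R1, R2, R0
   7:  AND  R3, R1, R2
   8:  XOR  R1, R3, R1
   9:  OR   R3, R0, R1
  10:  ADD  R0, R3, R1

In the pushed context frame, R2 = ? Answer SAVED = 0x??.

SAVED = 0x9a

after  0: R0=0x9c R1=0x36 R2=0xc1 R3=0xf7  N=1 Z=0
after  1: R0=0x9c R1=0x36 R2=0xc1 R3=0x80  N=1 Z=0
after  2: R0=0x9c R1=0x36 R2=0x9a R3=0x80  N=1 Z=0
-- IRQ taken; context saved, return-PC = 3 --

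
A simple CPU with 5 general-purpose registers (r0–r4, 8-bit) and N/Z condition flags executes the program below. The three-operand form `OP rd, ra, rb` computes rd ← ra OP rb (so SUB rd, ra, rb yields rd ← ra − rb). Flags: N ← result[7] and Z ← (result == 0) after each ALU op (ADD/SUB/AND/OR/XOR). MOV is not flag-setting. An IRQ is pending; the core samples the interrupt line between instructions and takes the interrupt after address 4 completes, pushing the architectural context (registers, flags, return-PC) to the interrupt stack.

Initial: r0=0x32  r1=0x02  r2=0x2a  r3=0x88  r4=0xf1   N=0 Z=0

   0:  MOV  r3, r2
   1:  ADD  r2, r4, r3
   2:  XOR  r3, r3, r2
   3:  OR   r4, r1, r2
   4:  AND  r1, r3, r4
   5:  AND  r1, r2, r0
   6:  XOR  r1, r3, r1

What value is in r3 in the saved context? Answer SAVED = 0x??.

SAVED = 0x31

after  0: r0=0x32 r1=0x02 r2=0x2a r3=0x2a r4=0xf1  N=0 Z=0
after  1: r0=0x32 r1=0x02 r2=0x1b r3=0x2a r4=0xf1  N=0 Z=0
after  2: r0=0x32 r1=0x02 r2=0x1b r3=0x31 r4=0xf1  N=0 Z=0
after  3: r0=0x32 r1=0x02 r2=0x1b r3=0x31 r4=0x1b  N=0 Z=0
after  4: r0=0x32 r1=0x11 r2=0x1b r3=0x31 r4=0x1b  N=0 Z=0
-- IRQ taken; context saved, return-PC = 5 --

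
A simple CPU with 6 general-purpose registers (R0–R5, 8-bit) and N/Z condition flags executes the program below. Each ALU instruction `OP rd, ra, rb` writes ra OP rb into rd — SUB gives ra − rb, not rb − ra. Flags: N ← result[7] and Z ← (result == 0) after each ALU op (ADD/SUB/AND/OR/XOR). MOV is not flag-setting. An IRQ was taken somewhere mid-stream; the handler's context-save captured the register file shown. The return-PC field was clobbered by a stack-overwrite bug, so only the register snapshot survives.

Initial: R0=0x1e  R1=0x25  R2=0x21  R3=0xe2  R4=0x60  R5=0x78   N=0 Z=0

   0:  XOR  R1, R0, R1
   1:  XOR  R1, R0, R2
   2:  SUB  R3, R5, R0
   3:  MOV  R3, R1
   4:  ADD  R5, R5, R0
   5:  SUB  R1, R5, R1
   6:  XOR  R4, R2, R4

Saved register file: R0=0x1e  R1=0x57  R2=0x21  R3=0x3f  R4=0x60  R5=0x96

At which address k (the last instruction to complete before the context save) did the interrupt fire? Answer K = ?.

after  0: R0=0x1e R1=0x3b R2=0x21 R3=0xe2 R4=0x60 R5=0x78  N=0 Z=0
after  1: R0=0x1e R1=0x3f R2=0x21 R3=0xe2 R4=0x60 R5=0x78  N=0 Z=0
after  2: R0=0x1e R1=0x3f R2=0x21 R3=0x5a R4=0x60 R5=0x78  N=0 Z=0
after  3: R0=0x1e R1=0x3f R2=0x21 R3=0x3f R4=0x60 R5=0x78  N=0 Z=0
after  4: R0=0x1e R1=0x3f R2=0x21 R3=0x3f R4=0x60 R5=0x96  N=1 Z=0
after  5: R0=0x1e R1=0x57 R2=0x21 R3=0x3f R4=0x60 R5=0x96  N=0 Z=0
-- IRQ taken; context saved, return-PC = 6 --

K = 5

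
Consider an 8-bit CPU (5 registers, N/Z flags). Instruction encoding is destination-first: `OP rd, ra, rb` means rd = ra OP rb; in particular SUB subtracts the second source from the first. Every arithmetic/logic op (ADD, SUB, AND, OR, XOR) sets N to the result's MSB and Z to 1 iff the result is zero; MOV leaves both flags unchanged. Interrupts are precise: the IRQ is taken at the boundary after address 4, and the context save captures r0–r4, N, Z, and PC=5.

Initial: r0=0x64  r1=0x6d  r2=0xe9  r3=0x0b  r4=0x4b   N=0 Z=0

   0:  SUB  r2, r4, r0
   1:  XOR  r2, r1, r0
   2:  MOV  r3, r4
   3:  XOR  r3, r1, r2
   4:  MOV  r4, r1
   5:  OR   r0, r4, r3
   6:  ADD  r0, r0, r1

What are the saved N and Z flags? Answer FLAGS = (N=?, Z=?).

FLAGS = (N=0, Z=0)

after  0: r0=0x64 r1=0x6d r2=0xe7 r3=0x0b r4=0x4b  N=1 Z=0
after  1: r0=0x64 r1=0x6d r2=0x09 r3=0x0b r4=0x4b  N=0 Z=0
after  2: r0=0x64 r1=0x6d r2=0x09 r3=0x4b r4=0x4b  N=0 Z=0
after  3: r0=0x64 r1=0x6d r2=0x09 r3=0x64 r4=0x4b  N=0 Z=0
after  4: r0=0x64 r1=0x6d r2=0x09 r3=0x64 r4=0x6d  N=0 Z=0
-- IRQ taken; context saved, return-PC = 5 --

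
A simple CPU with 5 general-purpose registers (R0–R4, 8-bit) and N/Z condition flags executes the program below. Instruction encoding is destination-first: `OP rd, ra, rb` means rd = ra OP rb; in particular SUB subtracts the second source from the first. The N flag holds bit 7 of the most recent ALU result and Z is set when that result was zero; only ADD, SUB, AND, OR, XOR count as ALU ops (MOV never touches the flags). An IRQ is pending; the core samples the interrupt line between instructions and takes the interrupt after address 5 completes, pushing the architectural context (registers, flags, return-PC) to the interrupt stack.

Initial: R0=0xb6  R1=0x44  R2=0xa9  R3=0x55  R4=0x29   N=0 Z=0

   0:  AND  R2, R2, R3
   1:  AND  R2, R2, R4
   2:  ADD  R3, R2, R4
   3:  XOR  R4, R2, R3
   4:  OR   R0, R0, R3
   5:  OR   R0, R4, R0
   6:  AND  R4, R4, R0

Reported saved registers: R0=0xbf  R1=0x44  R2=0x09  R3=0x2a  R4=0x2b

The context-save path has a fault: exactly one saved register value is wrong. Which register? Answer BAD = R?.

BAD = R2

after  0: R0=0xb6 R1=0x44 R2=0x01 R3=0x55 R4=0x29  N=0 Z=0
after  1: R0=0xb6 R1=0x44 R2=0x01 R3=0x55 R4=0x29  N=0 Z=0
after  2: R0=0xb6 R1=0x44 R2=0x01 R3=0x2a R4=0x29  N=0 Z=0
after  3: R0=0xb6 R1=0x44 R2=0x01 R3=0x2a R4=0x2b  N=0 Z=0
after  4: R0=0xbe R1=0x44 R2=0x01 R3=0x2a R4=0x2b  N=1 Z=0
after  5: R0=0xbf R1=0x44 R2=0x01 R3=0x2a R4=0x2b  N=1 Z=0
-- IRQ taken; context saved, return-PC = 6 --
mismatch: R2: reported 0x09 vs actual 0x01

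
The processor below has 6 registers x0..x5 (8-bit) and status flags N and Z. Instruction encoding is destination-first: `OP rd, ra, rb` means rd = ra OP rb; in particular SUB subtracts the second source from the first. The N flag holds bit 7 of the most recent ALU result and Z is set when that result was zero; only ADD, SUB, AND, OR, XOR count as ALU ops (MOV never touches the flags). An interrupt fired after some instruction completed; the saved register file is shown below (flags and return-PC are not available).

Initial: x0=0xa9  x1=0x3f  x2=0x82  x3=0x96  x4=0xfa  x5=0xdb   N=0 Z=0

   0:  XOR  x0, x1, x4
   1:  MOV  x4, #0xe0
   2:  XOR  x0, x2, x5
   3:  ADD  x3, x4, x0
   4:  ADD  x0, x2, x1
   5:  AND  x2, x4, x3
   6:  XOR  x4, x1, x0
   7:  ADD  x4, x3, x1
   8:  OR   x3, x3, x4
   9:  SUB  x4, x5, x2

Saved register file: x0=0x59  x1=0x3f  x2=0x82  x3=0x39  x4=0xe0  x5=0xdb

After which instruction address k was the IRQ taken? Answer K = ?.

K = 3

after  0: x0=0xc5 x1=0x3f x2=0x82 x3=0x96 x4=0xfa x5=0xdb  N=1 Z=0
after  1: x0=0xc5 x1=0x3f x2=0x82 x3=0x96 x4=0xe0 x5=0xdb  N=1 Z=0
after  2: x0=0x59 x1=0x3f x2=0x82 x3=0x96 x4=0xe0 x5=0xdb  N=0 Z=0
after  3: x0=0x59 x1=0x3f x2=0x82 x3=0x39 x4=0xe0 x5=0xdb  N=0 Z=0
-- IRQ taken; context saved, return-PC = 4 --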